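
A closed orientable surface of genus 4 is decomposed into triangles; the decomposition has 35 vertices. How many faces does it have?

χ = 2 − 2·4 = -6, and every face is a triangle so 3F = 2E.
V − E + F = -6 with E = 3F/2 gives 35 − (3/2 − 1)·F = -6, so F = 82 and E = 123.

82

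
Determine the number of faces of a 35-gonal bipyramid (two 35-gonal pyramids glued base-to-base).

70

A bipyramid over an n-gon has 2n triangular faces and n + 2 vertices: V = 35 + 2 = 37, E = 3·35 = 105, F = 2·35 = 70.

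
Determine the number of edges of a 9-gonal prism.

A prism on an n-gon has two n-gon bases and n rectangular sides: V = 2·9 = 18, E = 3·9 = 27, F = 9 + 2 = 11.
Check: V − E + F = 18 − 27 + 11 = 2.

27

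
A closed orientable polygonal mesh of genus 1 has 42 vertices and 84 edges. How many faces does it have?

For a closed orientable surface of genus 1, χ = 2 − 2·1 = 0.
F = 0 − V + E = 0 − 42 + 84 = 42.

42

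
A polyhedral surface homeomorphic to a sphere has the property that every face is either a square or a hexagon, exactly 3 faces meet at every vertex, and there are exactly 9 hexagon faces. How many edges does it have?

Let x be the number of squares; then F = 9 + x.
Edge–face incidences: 2E = 6·9 + 4·x = 54 + 4x.
Every vertex has degree 3, so 3V = 2E.
Euler: V − E + F = 2 ⇒ (2E)/3 − E + (9 + x) = 2.
Multiply by 6: 2·(2E) − 3·(2E) + 6·(9 + x) = 12, i.e. 54 + 6x − (54 + 4x) = 12.
Collecting terms: 2x = 12, so x = 6.
Then 2E = 54 + 4·6 = 78, so E = 39, V = 2E/3 = 26, F = 9 + 6 = 15.

39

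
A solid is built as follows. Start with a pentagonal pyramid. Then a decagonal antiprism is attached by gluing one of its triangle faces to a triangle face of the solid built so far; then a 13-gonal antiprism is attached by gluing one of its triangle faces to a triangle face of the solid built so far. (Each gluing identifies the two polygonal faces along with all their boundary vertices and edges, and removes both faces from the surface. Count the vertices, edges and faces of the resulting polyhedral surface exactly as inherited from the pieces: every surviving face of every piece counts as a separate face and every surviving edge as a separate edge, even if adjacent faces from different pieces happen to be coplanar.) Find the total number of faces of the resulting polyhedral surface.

A pentagonal pyramid: V=6, E=10, F=6.
Attach a decagonal antiprism (V=20, E=40, F=22) along a 3-gon: merge 3 vertices and 3 edges, delete both glued faces → V=23, E=47, F=26.
Attach a 13-gonal antiprism (V=26, E=52, F=28) along a 3-gon: merge 3 vertices and 3 edges, delete both glued faces → V=46, E=96, F=52.
Check: V − E + F = 46 − 96 + 52 = 2.

52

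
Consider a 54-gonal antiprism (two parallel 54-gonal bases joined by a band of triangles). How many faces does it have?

An antiprism on an n-gon has two n-gon caps and 2n triangles: V = 2·54 = 108, E = 4·54 = 216, F = 2·54 + 2 = 110.
Check: V − E + F = 108 − 216 + 110 = 2.

110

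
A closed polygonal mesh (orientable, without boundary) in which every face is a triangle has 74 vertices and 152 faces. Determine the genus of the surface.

2

Every face is a triangle, so 2E = 3·152 = 456, giving E = 228.
χ = V − E + F = 74 − 228 + 152 = -2.
For a closed orientable surface χ = 2 − 2g, so g = (2 − (-2))/2 = 2.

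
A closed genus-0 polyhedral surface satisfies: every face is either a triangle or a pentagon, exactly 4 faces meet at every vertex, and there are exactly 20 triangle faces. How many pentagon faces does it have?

12

Let x be the number of pentagons; then F = 20 + x.
Edge–face incidences: 2E = 3·20 + 5·x = 60 + 5x.
Every vertex has degree 4, so 4V = 2E.
Euler: V − E + F = 2 ⇒ (2E)/4 − E + (20 + x) = 2.
Multiply by 8: 2·(2E) − 4·(2E) + 8·(20 + x) = 16, i.e. 160 + 8x − 2·(60 + 5x) = 16.
Collecting terms: −2x + 40 = 16, so −2x = −24, so x = 12.
Then 2E = 60 + 5·12 = 120, so E = 60, V = 2E/4 = 30, F = 20 + 12 = 32.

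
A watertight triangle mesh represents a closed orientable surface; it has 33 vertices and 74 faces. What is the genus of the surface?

Every face is a triangle, so 2E = 3·74 = 222, giving E = 111.
χ = V − E + F = 33 − 111 + 74 = -4.
For a closed orientable surface χ = 2 − 2g, so g = (2 − (-4))/2 = 3.

3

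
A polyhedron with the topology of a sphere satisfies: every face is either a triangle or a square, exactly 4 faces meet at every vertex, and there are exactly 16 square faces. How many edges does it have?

44

Let x be the number of triangles; then F = 16 + x.
Edge–face incidences: 2E = 4·16 + 3·x = 64 + 3x.
Every vertex has degree 4, so 4V = 2E.
Euler: V − E + F = 2 ⇒ (2E)/4 − E + (16 + x) = 2.
Multiply by 8: 2·(2E) − 4·(2E) + 8·(16 + x) = 16, i.e. 128 + 8x − 2·(64 + 3x) = 16.
Collecting terms: 2x = 16, so x = 8.
Then 2E = 64 + 3·8 = 88, so E = 44, V = 2E/4 = 22, F = 16 + 8 = 24.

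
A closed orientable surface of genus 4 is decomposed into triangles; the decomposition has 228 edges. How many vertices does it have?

χ = 2 − 2·4 = -6, and every face is a triangle so 3F = 2E.
F = 2E/3 = 152. Then V = -6 + E − F = -6 + 228 − 152 = 70.

70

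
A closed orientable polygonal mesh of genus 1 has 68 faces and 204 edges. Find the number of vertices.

136

For a closed orientable surface of genus 1, χ = 2 − 2·1 = 0.
V = 0 + E − F = 0 + 204 − 68 = 136.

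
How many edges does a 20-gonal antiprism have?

An antiprism on an n-gon has two n-gon caps and 2n triangles: V = 2·20 = 40, E = 4·20 = 80, F = 2·20 + 2 = 42.

80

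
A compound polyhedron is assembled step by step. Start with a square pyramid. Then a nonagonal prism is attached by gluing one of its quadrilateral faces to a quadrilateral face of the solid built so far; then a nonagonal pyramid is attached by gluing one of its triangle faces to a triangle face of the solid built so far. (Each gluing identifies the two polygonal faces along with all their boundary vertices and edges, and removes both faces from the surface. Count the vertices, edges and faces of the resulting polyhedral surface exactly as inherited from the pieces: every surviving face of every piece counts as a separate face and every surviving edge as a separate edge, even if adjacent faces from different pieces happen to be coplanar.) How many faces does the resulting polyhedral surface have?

A square pyramid: V=5, E=8, F=5.
Attach a nonagonal prism (V=18, E=27, F=11) along a 4-gon: merge 4 vertices and 4 edges, delete both glued faces → V=19, E=31, F=14.
Attach a nonagonal pyramid (V=10, E=18, F=10) along a 3-gon: merge 3 vertices and 3 edges, delete both glued faces → V=26, E=46, F=22.
Check: V − E + F = 26 − 46 + 22 = 2.

22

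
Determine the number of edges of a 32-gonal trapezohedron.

128

The n-trapezohedron (dual of the n-antiprism) has V = 2·32 + 2 = 66, E = 4·32 = 128, F = 2·32 = 64.
Check: V − E + F = 66 − 128 + 64 = 2.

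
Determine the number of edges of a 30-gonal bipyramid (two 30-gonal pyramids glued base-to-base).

90

A bipyramid over an n-gon has 2n triangular faces and n + 2 vertices: V = 30 + 2 = 32, E = 3·30 = 90, F = 2·30 = 60.
Check: V − E + F = 32 − 90 + 60 = 2.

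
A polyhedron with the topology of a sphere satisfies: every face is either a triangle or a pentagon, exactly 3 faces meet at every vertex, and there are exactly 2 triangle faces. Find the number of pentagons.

6

Let x be the number of pentagons; then F = 2 + x.
Edge–face incidences: 2E = 3·2 + 5·x = 6 + 5x.
Every vertex has degree 3, so 3V = 2E.
Euler: V − E + F = 2 ⇒ (2E)/3 − E + (2 + x) = 2.
Multiply by 6: 2·(2E) − 3·(2E) + 6·(2 + x) = 12, i.e. 12 + 6x − (6 + 5x) = 12.
Collecting terms: x + 6 = 12, so x = 6.
Then 2E = 6 + 5·6 = 36, so E = 18, V = 2E/3 = 12, F = 2 + 6 = 8.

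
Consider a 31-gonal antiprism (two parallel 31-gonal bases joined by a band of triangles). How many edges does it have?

An antiprism on an n-gon has two n-gon caps and 2n triangles: V = 2·31 = 62, E = 4·31 = 124, F = 2·31 + 2 = 64.
Check: V − E + F = 62 − 124 + 64 = 2.

124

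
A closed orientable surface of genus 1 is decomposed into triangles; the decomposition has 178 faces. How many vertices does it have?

χ = 2 − 2·1 = 0, and every face is a triangle so 3F = 2E.
E = 3·178/2 = 267. Then V = 0 + E − F = 0 + 267 − 178 = 89.

89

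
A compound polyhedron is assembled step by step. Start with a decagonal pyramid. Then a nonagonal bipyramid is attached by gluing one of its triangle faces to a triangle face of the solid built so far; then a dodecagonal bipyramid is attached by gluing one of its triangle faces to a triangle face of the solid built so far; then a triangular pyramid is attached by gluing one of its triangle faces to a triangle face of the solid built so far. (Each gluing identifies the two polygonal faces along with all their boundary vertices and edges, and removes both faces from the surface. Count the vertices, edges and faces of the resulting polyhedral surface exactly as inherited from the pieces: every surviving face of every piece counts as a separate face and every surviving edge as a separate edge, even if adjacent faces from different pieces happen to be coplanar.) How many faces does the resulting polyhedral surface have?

51

A decagonal pyramid: V=11, E=20, F=11.
Attach a nonagonal bipyramid (V=11, E=27, F=18) along a 3-gon: merge 3 vertices and 3 edges, delete both glued faces → V=19, E=44, F=27.
Attach a dodecagonal bipyramid (V=14, E=36, F=24) along a 3-gon: merge 3 vertices and 3 edges, delete both glued faces → V=30, E=77, F=49.
Attach a triangular pyramid (V=4, E=6, F=4) along a 3-gon: merge 3 vertices and 3 edges, delete both glued faces → V=31, E=80, F=51.
Check: V − E + F = 31 − 80 + 51 = 2.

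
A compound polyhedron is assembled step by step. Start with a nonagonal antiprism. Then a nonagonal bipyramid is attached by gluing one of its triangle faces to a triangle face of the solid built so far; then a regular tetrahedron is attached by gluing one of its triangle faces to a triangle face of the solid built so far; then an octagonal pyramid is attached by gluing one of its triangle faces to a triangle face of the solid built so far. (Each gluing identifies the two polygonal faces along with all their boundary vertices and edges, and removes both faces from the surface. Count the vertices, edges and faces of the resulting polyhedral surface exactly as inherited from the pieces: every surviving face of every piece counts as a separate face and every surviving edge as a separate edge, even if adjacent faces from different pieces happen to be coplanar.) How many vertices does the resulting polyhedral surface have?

A nonagonal antiprism: V=18, E=36, F=20.
Attach a nonagonal bipyramid (V=11, E=27, F=18) along a 3-gon: merge 3 vertices and 3 edges, delete both glued faces → V=26, E=60, F=36.
Attach a regular tetrahedron (V=4, E=6, F=4) along a 3-gon: merge 3 vertices and 3 edges, delete both glued faces → V=27, E=63, F=38.
Attach an octagonal pyramid (V=9, E=16, F=9) along a 3-gon: merge 3 vertices and 3 edges, delete both glued faces → V=33, E=76, F=45.
Check: V − E + F = 33 − 76 + 45 = 2.

33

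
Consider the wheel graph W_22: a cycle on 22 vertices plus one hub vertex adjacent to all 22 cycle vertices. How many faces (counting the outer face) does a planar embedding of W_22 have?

W_22 has V = 22 + 1 = 23 vertices and E = 2·22 = 44 edges.
By Euler's formula F = 2 − V + E = 2 − 23 + 44 = 23.

23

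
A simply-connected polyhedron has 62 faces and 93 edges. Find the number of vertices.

33

Here V − E + F = 2.
V = 2 + E − F = 2 + 93 − 62 = 33.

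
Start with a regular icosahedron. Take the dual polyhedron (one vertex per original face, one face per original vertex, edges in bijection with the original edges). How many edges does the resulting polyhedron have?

30

The base solid has V = 12, E = 30, F = 20.
The dual swaps V and F and preserves E: V′ = F = 20, E′ = E = 30, F′ = V = 12.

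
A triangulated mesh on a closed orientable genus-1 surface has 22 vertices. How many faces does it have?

44

χ = 2 − 2·1 = 0, and every face is a triangle so 3F = 2E.
V − E + F = 0 with E = 3F/2 gives 22 − (3/2 − 1)·F = 0, so F = 44 and E = 66.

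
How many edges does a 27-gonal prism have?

81

A prism on an n-gon has two n-gon bases and n rectangular sides: V = 2·27 = 54, E = 3·27 = 81, F = 27 + 2 = 29.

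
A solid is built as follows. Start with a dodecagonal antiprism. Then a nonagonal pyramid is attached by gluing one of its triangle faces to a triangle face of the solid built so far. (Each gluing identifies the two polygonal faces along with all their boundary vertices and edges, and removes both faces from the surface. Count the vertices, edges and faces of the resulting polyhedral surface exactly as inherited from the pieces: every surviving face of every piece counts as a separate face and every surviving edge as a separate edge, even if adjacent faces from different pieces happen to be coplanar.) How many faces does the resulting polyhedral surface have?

34

A dodecagonal antiprism: V=24, E=48, F=26.
Attach a nonagonal pyramid (V=10, E=18, F=10) along a 3-gon: merge 3 vertices and 3 edges, delete both glued faces → V=31, E=63, F=34.
Check: V − E + F = 31 − 63 + 34 = 2.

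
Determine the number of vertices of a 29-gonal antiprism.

58

An antiprism on an n-gon has two n-gon caps and 2n triangles: V = 2·29 = 58, E = 4·29 = 116, F = 2·29 + 2 = 60.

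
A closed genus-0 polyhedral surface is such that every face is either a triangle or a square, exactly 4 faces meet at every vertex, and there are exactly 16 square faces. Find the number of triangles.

Let x be the number of triangles; then F = 16 + x.
Edge–face incidences: 2E = 4·16 + 3·x = 64 + 3x.
Every vertex has degree 4, so 4V = 2E.
Euler: V − E + F = 2 ⇒ (2E)/4 − E + (16 + x) = 2.
Multiply by 8: 2·(2E) − 4·(2E) + 8·(16 + x) = 16, i.e. 128 + 8x − 2·(64 + 3x) = 16.
Collecting terms: 2x = 16, so x = 8.
Then 2E = 64 + 3·8 = 88, so E = 44, V = 2E/4 = 22, F = 16 + 8 = 24.

8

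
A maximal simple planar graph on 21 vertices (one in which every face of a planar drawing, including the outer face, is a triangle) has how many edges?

In a plane triangulation 3F = 2E and V − E + F = 2, so E = 3V − 6 = 3·21 − 6 = 57.

57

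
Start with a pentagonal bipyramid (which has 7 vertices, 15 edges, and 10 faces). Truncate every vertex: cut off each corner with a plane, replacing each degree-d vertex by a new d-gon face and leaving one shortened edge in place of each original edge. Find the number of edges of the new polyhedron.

45

Truncation replaces each original edge-end by a new vertex, so V′ = 2E = 30.
Each original edge survives, and each old vertex of degree d contributes d new edges; summing degrees gives Σd = 2E, so E′ = E + 2E = 3E = 45.
Each original face survives and each original vertex becomes one new face: F′ = F + V = 17.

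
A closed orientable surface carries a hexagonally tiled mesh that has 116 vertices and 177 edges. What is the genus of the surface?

Every face is a hexagon and each edge borders two faces, so 6F = 2·177, giving F = 59.
χ = V − E + F = 116 − 177 + 59 = -2.
For a closed orientable surface χ = 2 − 2g, so g = (2 − (-2))/2 = 2.

2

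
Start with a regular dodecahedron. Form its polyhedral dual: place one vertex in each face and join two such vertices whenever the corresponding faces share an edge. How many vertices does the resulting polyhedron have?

12

The base solid has V = 20, E = 30, F = 12.
The dual swaps V and F and preserves E: V′ = F = 12, E′ = E = 30, F′ = V = 20.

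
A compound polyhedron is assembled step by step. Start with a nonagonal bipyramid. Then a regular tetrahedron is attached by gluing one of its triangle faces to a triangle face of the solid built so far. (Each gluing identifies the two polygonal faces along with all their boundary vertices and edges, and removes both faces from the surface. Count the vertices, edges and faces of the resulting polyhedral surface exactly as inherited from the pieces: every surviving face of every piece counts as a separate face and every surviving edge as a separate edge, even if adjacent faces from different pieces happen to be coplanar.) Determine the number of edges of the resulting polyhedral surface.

A nonagonal bipyramid: V=11, E=27, F=18.
Attach a regular tetrahedron (V=4, E=6, F=4) along a 3-gon: merge 3 vertices and 3 edges, delete both glued faces → V=12, E=30, F=20.
Check: V − E + F = 12 − 30 + 20 = 2.

30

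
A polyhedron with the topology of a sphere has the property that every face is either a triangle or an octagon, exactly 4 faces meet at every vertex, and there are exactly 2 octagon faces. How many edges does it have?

Let x be the number of triangles; then F = 2 + x.
Edge–face incidences: 2E = 8·2 + 3·x = 16 + 3x.
Every vertex has degree 4, so 4V = 2E.
Euler: V − E + F = 2 ⇒ (2E)/4 − E + (2 + x) = 2.
Multiply by 8: 2·(2E) − 4·(2E) + 8·(2 + x) = 16, i.e. 16 + 8x − 2·(16 + 3x) = 16.
Collecting terms: 2x − 16 = 16, so 2x = 32, so x = 16.
Then 2E = 16 + 3·16 = 64, so E = 32, V = 2E/4 = 16, F = 2 + 16 = 18.

32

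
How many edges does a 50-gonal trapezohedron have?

The n-trapezohedron (dual of the n-antiprism) has V = 2·50 + 2 = 102, E = 4·50 = 200, F = 2·50 = 100.

200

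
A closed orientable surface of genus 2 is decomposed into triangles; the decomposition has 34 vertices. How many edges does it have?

108

χ = 2 − 2·2 = -2, and every face is a triangle so 3F = 2E.
V − E + F = -2 with E = 3F/2 gives 34 − (3/2 − 1)·F = -2, so F = 72 and E = 108.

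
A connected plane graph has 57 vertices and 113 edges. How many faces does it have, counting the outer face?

58

Euler's formula for a connected plane graph: V − E + F = 2, so F = 2 − 57 + 113 = 58.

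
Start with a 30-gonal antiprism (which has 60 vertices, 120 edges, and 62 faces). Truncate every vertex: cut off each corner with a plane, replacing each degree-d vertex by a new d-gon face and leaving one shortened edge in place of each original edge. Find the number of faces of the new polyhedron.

122

Truncation replaces each original edge-end by a new vertex, so V′ = 2E = 240.
Each original edge survives, and each old vertex of degree d contributes d new edges; summing degrees gives Σd = 2E, so E′ = E + 2E = 3E = 360.
Each original face survives and each original vertex becomes one new face: F′ = F + V = 122.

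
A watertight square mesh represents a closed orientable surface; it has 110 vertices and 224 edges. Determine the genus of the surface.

2

Every face is a square and each edge borders two faces, so 4F = 2·224, giving F = 112.
χ = V − E + F = 110 − 224 + 112 = -2.
For a closed orientable surface χ = 2 − 2g, so g = (2 − (-2))/2 = 2.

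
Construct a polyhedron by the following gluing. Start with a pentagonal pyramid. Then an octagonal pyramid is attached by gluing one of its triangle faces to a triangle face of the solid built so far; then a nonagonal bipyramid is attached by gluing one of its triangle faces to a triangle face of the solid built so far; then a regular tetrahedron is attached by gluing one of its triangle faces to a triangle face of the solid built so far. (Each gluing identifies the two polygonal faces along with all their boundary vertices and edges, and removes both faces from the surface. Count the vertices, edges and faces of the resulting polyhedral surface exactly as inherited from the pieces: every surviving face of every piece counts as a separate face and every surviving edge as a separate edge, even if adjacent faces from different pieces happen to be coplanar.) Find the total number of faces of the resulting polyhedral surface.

A pentagonal pyramid: V=6, E=10, F=6.
Attach an octagonal pyramid (V=9, E=16, F=9) along a 3-gon: merge 3 vertices and 3 edges, delete both glued faces → V=12, E=23, F=13.
Attach a nonagonal bipyramid (V=11, E=27, F=18) along a 3-gon: merge 3 vertices and 3 edges, delete both glued faces → V=20, E=47, F=29.
Attach a regular tetrahedron (V=4, E=6, F=4) along a 3-gon: merge 3 vertices and 3 edges, delete both glued faces → V=21, E=50, F=31.
Check: V − E + F = 21 − 50 + 31 = 2.

31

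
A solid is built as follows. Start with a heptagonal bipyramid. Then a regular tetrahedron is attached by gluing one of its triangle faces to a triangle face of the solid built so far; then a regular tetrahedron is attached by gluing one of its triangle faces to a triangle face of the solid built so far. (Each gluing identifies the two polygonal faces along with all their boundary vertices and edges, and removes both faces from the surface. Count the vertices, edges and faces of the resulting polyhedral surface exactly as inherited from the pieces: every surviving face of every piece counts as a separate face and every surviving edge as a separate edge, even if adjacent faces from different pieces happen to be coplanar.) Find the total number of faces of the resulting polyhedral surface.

18

A heptagonal bipyramid: V=9, E=21, F=14.
Attach a regular tetrahedron (V=4, E=6, F=4) along a 3-gon: merge 3 vertices and 3 edges, delete both glued faces → V=10, E=24, F=16.
Attach a regular tetrahedron (V=4, E=6, F=4) along a 3-gon: merge 3 vertices and 3 edges, delete both glued faces → V=11, E=27, F=18.
Check: V − E + F = 11 − 27 + 18 = 2.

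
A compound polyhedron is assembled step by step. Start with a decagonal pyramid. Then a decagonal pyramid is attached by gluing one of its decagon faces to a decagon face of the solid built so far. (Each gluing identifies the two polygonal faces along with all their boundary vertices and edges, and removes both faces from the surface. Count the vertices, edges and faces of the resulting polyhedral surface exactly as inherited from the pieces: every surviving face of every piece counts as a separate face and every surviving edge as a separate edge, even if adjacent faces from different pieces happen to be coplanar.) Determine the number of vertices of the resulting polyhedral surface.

12

A decagonal pyramid: V=11, E=20, F=11.
Attach a decagonal pyramid (V=11, E=20, F=11) along a 10-gon: merge 10 vertices and 10 edges, delete both glued faces → V=12, E=30, F=20.
Check: V − E + F = 12 − 30 + 20 = 2.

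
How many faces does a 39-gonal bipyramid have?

78

A bipyramid over an n-gon has 2n triangular faces and n + 2 vertices: V = 39 + 2 = 41, E = 3·39 = 117, F = 2·39 = 78.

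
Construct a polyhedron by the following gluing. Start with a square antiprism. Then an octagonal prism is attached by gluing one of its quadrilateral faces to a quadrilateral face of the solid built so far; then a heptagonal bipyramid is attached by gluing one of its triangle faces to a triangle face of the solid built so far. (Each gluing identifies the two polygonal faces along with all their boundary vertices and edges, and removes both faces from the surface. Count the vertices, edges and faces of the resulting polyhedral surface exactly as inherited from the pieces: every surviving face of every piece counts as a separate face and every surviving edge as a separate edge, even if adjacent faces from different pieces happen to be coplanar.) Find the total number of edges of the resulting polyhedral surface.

54

A square antiprism: V=8, E=16, F=10.
Attach an octagonal prism (V=16, E=24, F=10) along a 4-gon: merge 4 vertices and 4 edges, delete both glued faces → V=20, E=36, F=18.
Attach a heptagonal bipyramid (V=9, E=21, F=14) along a 3-gon: merge 3 vertices and 3 edges, delete both glued faces → V=26, E=54, F=30.
Check: V − E + F = 26 − 54 + 30 = 2.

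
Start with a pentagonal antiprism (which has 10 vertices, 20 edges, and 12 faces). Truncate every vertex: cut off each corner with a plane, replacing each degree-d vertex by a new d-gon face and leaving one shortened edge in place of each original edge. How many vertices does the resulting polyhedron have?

40

Truncation replaces each original edge-end by a new vertex, so V′ = 2E = 40.
Each original edge survives, and each old vertex of degree d contributes d new edges; summing degrees gives Σd = 2E, so E′ = E + 2E = 3E = 60.
Each original face survives and each original vertex becomes one new face: F′ = F + V = 22.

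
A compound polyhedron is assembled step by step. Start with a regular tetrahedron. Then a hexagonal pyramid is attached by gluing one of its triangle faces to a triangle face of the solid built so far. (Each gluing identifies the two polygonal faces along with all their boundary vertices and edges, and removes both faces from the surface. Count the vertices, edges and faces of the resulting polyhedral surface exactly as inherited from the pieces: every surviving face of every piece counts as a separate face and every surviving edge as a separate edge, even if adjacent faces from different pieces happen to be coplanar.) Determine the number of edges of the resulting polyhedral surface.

15

A regular tetrahedron: V=4, E=6, F=4.
Attach a hexagonal pyramid (V=7, E=12, F=7) along a 3-gon: merge 3 vertices and 3 edges, delete both glued faces → V=8, E=15, F=9.
Check: V − E + F = 8 − 15 + 9 = 2.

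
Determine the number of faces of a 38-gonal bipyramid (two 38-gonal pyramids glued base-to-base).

76

A bipyramid over an n-gon has 2n triangular faces and n + 2 vertices: V = 38 + 2 = 40, E = 3·38 = 114, F = 2·38 = 76.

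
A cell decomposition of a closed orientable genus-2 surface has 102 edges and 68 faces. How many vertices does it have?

For a closed orientable surface of genus 2, χ = 2 − 2·2 = -2.
V = -2 + E − F = -2 + 102 − 68 = 32.

32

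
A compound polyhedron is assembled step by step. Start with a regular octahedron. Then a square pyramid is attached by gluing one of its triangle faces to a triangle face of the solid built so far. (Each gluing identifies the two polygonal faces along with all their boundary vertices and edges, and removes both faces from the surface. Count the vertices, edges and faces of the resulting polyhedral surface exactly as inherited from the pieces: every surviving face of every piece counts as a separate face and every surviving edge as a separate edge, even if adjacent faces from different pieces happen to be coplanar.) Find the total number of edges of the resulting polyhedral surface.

17

A regular octahedron: V=6, E=12, F=8.
Attach a square pyramid (V=5, E=8, F=5) along a 3-gon: merge 3 vertices and 3 edges, delete both glued faces → V=8, E=17, F=11.
Check: V − E + F = 8 − 17 + 11 = 2.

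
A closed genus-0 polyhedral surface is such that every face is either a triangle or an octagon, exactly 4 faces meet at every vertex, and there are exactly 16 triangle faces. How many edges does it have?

Let x be the number of octagons; then F = 16 + x.
Edge–face incidences: 2E = 3·16 + 8·x = 48 + 8x.
Every vertex has degree 4, so 4V = 2E.
Euler: V − E + F = 2 ⇒ (2E)/4 − E + (16 + x) = 2.
Multiply by 8: 2·(2E) − 4·(2E) + 8·(16 + x) = 16, i.e. 128 + 8x − 2·(48 + 8x) = 16.
Collecting terms: −8x + 32 = 16, so −8x = −16, so x = 2.
Then 2E = 48 + 8·2 = 64, so E = 32, V = 2E/4 = 16, F = 16 + 2 = 18.

32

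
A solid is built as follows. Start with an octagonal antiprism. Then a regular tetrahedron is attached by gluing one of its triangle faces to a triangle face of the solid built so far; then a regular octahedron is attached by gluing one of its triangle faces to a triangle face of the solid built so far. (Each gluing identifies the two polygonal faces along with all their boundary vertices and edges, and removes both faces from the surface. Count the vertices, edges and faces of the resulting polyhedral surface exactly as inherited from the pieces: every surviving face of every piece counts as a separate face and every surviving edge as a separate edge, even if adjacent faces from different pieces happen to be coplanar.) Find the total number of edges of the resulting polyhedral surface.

44

An octagonal antiprism: V=16, E=32, F=18.
Attach a regular tetrahedron (V=4, E=6, F=4) along a 3-gon: merge 3 vertices and 3 edges, delete both glued faces → V=17, E=35, F=20.
Attach a regular octahedron (V=6, E=12, F=8) along a 3-gon: merge 3 vertices and 3 edges, delete both glued faces → V=20, E=44, F=26.
Check: V − E + F = 20 − 44 + 26 = 2.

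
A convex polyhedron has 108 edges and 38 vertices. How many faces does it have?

72

Here V − E + F = 2.
F = 2 − V + E = 2 − 38 + 108 = 72.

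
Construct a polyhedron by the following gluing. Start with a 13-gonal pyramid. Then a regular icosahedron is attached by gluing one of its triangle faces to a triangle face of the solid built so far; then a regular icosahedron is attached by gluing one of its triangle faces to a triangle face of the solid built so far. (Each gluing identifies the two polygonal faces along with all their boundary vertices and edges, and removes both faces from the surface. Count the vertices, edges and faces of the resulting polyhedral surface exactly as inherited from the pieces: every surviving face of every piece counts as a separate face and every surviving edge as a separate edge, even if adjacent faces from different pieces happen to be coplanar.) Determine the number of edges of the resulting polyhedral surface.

80

A 13-gonal pyramid: V=14, E=26, F=14.
Attach a regular icosahedron (V=12, E=30, F=20) along a 3-gon: merge 3 vertices and 3 edges, delete both glued faces → V=23, E=53, F=32.
Attach a regular icosahedron (V=12, E=30, F=20) along a 3-gon: merge 3 vertices and 3 edges, delete both glued faces → V=32, E=80, F=50.
Check: V − E + F = 32 − 80 + 50 = 2.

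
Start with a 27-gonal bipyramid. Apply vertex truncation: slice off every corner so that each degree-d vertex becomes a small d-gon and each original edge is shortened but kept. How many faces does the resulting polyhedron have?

The base solid has V = 29, E = 81, F = 54.
Truncation replaces each original edge-end by a new vertex, so V′ = 2E = 162.
Each original edge survives, and each old vertex of degree d contributes d new edges; summing degrees gives Σd = 2E, so E′ = E + 2E = 3E = 243.
Each original face survives and each original vertex becomes one new face: F′ = F + V = 83.

83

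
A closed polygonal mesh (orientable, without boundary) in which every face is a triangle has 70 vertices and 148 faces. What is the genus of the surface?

Every face is a triangle, so 2E = 3·148 = 444, giving E = 222.
χ = V − E + F = 70 − 222 + 148 = -4.
For a closed orientable surface χ = 2 − 2g, so g = (2 − (-4))/2 = 3.

3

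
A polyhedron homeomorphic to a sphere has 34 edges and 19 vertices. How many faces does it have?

17

Here V − E + F = 2.
F = 2 − V + E = 2 − 19 + 34 = 17.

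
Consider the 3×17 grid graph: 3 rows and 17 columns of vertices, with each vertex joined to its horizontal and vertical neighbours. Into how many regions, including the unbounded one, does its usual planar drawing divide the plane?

The grid has V = 3·17 = 51 vertices and E = 3·16 + 17·2 = 82 edges.
F = 2 − V + E = 2 − 51 + 82 = 33.

33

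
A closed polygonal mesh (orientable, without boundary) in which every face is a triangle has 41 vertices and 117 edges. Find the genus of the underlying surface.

Every face is a triangle and each edge borders two faces, so 3F = 2·117, giving F = 78.
χ = V − E + F = 41 − 117 + 78 = 2.
For a closed orientable surface χ = 2 − 2g, so g = (2 − (2))/2 = 0.

0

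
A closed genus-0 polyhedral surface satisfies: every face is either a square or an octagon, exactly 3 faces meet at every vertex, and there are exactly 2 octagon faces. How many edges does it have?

24

Let x be the number of squares; then F = 2 + x.
Edge–face incidences: 2E = 8·2 + 4·x = 16 + 4x.
Every vertex has degree 3, so 3V = 2E.
Euler: V − E + F = 2 ⇒ (2E)/3 − E + (2 + x) = 2.
Multiply by 6: 2·(2E) − 3·(2E) + 6·(2 + x) = 12, i.e. 12 + 6x − (16 + 4x) = 12.
Collecting terms: 2x − 4 = 12, so 2x = 16, so x = 8.
Then 2E = 16 + 4·8 = 48, so E = 24, V = 2E/3 = 16, F = 2 + 8 = 10.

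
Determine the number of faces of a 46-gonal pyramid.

47

A pyramid on an n-gon base has one n-gon and n triangles: V = 46 + 1 = 47, E = 2·46 = 92, F = 46 + 1 = 47.
Check: V − E + F = 47 − 92 + 47 = 2.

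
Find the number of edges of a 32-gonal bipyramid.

96

A bipyramid over an n-gon has 2n triangular faces and n + 2 vertices: V = 32 + 2 = 34, E = 3·32 = 96, F = 2·32 = 64.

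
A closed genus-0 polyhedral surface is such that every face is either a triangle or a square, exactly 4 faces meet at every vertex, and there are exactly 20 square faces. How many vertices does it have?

Let x be the number of triangles; then F = 20 + x.
Edge–face incidences: 2E = 4·20 + 3·x = 80 + 3x.
Every vertex has degree 4, so 4V = 2E.
Euler: V − E + F = 2 ⇒ (2E)/4 − E + (20 + x) = 2.
Multiply by 8: 2·(2E) − 4·(2E) + 8·(20 + x) = 16, i.e. 160 + 8x − 2·(80 + 3x) = 16.
Collecting terms: 2x = 16, so x = 8.
Then 2E = 80 + 3·8 = 104, so E = 52, V = 2E/4 = 26, F = 20 + 8 = 28.

26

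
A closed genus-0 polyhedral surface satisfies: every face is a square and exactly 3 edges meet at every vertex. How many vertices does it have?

8

Each face has 4 edges and each edge borders two faces, so 2E = 4F.
Each vertex has degree 3, so 3V = 2E and hence V = 4F/3.
Euler: V − E + F = 2 ⇒ (4F/3) − (4F/2) + F = 2.
Multiply by 6: (8 − 12 + 6)F = 12, i.e. 2F = 12.
So F = 6, E = 4·6/2 = 12, V = 4·6/3 = 8.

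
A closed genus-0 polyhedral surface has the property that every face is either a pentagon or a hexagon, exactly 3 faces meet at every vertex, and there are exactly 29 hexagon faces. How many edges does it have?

117

Let x be the number of pentagons; then F = 29 + x.
Edge–face incidences: 2E = 6·29 + 5·x = 174 + 5x.
Every vertex has degree 3, so 3V = 2E.
Euler: V − E + F = 2 ⇒ (2E)/3 − E + (29 + x) = 2.
Multiply by 6: 2·(2E) − 3·(2E) + 6·(29 + x) = 12, i.e. 174 + 6x − (174 + 5x) = 12.
Collecting terms: x = 12.
Then 2E = 174 + 5·12 = 234, so E = 117, V = 2E/3 = 78, F = 29 + 12 = 41.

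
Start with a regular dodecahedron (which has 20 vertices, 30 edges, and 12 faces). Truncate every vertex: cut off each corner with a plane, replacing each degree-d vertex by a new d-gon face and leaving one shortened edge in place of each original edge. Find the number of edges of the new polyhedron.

Truncation replaces each original edge-end by a new vertex, so V′ = 2E = 60.
Each original edge survives, and each old vertex of degree d contributes d new edges; summing degrees gives Σd = 2E, so E′ = E + 2E = 3E = 90.
Each original face survives and each original vertex becomes one new face: F′ = F + V = 32.

90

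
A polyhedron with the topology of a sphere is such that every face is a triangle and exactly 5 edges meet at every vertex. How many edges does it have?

Each face has 3 edges and each edge borders two faces, so 2E = 3F.
Each vertex has degree 5, so 5V = 2E and hence V = 3F/5.
Euler: V − E + F = 2 ⇒ (3F/5) − (3F/2) + F = 2.
Multiply by 10: (6 − 15 + 10)F = 20, i.e. 1F = 20.
So F = 20, E = 3·20/2 = 30, V = 3·20/5 = 12.

30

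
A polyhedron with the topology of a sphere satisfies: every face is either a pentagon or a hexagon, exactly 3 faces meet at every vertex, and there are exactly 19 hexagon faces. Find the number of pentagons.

12

Let x be the number of pentagons; then F = 19 + x.
Edge–face incidences: 2E = 6·19 + 5·x = 114 + 5x.
Every vertex has degree 3, so 3V = 2E.
Euler: V − E + F = 2 ⇒ (2E)/3 − E + (19 + x) = 2.
Multiply by 6: 2·(2E) − 3·(2E) + 6·(19 + x) = 12, i.e. 114 + 6x − (114 + 5x) = 12.
Collecting terms: x = 12.
Then 2E = 114 + 5·12 = 174, so E = 87, V = 2E/3 = 58, F = 19 + 12 = 31.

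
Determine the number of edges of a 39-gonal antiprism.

An antiprism on an n-gon has two n-gon caps and 2n triangles: V = 2·39 = 78, E = 4·39 = 156, F = 2·39 + 2 = 80.

156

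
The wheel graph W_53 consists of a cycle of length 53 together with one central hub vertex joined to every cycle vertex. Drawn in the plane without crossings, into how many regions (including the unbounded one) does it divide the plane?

54

W_53 has V = 53 + 1 = 54 vertices and E = 2·53 = 106 edges.
By Euler's formula F = 2 − V + E = 2 − 54 + 106 = 54.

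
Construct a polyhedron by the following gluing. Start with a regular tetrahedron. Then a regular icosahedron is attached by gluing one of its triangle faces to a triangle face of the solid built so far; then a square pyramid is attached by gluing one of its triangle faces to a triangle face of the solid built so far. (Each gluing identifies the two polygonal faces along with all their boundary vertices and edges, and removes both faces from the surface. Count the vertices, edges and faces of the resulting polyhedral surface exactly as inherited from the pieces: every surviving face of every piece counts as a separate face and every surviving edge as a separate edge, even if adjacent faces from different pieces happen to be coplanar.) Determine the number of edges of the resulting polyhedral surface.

A regular tetrahedron: V=4, E=6, F=4.
Attach a regular icosahedron (V=12, E=30, F=20) along a 3-gon: merge 3 vertices and 3 edges, delete both glued faces → V=13, E=33, F=22.
Attach a square pyramid (V=5, E=8, F=5) along a 3-gon: merge 3 vertices and 3 edges, delete both glued faces → V=15, E=38, F=25.
Check: V − E + F = 15 − 38 + 25 = 2.

38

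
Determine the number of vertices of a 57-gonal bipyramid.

59

A bipyramid over an n-gon has 2n triangular faces and n + 2 vertices: V = 57 + 2 = 59, E = 3·57 = 171, F = 2·57 = 114.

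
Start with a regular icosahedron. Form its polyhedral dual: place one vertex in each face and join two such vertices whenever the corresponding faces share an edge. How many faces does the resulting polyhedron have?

The base solid has V = 12, E = 30, F = 20.
The dual swaps V and F and preserves E: V′ = F = 20, E′ = E = 30, F′ = V = 12.

12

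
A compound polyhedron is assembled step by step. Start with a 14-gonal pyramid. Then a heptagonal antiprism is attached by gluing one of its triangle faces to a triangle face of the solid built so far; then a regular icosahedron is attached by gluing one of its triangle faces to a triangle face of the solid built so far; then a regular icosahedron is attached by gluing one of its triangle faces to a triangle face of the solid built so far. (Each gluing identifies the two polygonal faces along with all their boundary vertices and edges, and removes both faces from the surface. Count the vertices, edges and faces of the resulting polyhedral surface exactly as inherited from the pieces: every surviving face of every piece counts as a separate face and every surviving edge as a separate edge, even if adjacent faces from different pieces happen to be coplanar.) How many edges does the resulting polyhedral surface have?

A 14-gonal pyramid: V=15, E=28, F=15.
Attach a heptagonal antiprism (V=14, E=28, F=16) along a 3-gon: merge 3 vertices and 3 edges, delete both glued faces → V=26, E=53, F=29.
Attach a regular icosahedron (V=12, E=30, F=20) along a 3-gon: merge 3 vertices and 3 edges, delete both glued faces → V=35, E=80, F=47.
Attach a regular icosahedron (V=12, E=30, F=20) along a 3-gon: merge 3 vertices and 3 edges, delete both glued faces → V=44, E=107, F=65.
Check: V − E + F = 44 − 107 + 65 = 2.

107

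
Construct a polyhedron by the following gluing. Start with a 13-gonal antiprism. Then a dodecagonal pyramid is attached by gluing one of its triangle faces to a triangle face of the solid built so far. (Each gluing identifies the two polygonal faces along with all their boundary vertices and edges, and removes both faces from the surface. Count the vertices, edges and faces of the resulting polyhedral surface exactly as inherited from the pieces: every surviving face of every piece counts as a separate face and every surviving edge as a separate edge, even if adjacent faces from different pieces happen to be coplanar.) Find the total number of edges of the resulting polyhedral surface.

A 13-gonal antiprism: V=26, E=52, F=28.
Attach a dodecagonal pyramid (V=13, E=24, F=13) along a 3-gon: merge 3 vertices and 3 edges, delete both glued faces → V=36, E=73, F=39.
Check: V − E + F = 36 − 73 + 39 = 2.

73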